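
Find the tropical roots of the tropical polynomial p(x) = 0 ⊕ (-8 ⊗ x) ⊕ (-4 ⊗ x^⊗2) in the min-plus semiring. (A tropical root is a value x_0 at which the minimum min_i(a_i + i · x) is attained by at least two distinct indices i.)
Roots: {-4, 8}

Each tropical root is a break point of the lower envelope of the lines y = a_i + i · x (there are 3 lines, with slopes 0, 1, ..., 2). Only the lines that attain the minimum somewhere contribute to roots; other lines are dominated. Here the surviving (envelope) indices are i = 2, i = 1, i = 0.
Intersections between consecutive envelope lines give the roots: for adjacent envelope indices i < j the intersection is x = (a_i − a_j) / (j − i). Reading off the sorted break points: {-4, 8}.
Verification: at each break x_0, at least two indices attain the minimum of min_i(a_i + i · x_0).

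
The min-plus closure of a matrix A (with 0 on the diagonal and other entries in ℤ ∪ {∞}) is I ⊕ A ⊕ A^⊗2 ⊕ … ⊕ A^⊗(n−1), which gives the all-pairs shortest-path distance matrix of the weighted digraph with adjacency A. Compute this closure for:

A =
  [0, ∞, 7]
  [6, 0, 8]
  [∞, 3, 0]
Closure =
  [0, 10, 7]
  [6, 0, 8]
  [9, 3, 0]

This is the Floyd-Warshall all-pairs shortest-path computation. For each intermediate vertex k = 0, 1, …, 2, update dist[i][j] ← min(dist[i][j], dist[i][k] + dist[k][j]). The final matrix gives, for each (i, j), the minimum total weight of any directed path from i to j (possibly empty when i = j).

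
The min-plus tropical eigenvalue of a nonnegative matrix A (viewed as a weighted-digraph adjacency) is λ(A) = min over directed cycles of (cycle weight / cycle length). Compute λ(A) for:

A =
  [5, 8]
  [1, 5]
λ(A) = 9/2

Enumerate directed cycles and compute their means (weight / length). Sample:
  cycle 0 → 0: weight = 5, length = 1, mean = 5/1 ≈ 5.000
  cycle 1 → 1: weight = 5, length = 1, mean = 5/1 ≈ 5.000
  cycle 0 → 1 → 0: weight = 9, length = 2, mean = 9/2 ≈ 4.500
  cycle 1 → 0 → 1: weight = 9, length = 2, mean = 9/2 ≈ 4.500
Minimum mean = 4.500, attained e.g. along the cycle 0 → 1 → 0 with weight 9 and length 2. So λ(A) = 9/2 = 9/2.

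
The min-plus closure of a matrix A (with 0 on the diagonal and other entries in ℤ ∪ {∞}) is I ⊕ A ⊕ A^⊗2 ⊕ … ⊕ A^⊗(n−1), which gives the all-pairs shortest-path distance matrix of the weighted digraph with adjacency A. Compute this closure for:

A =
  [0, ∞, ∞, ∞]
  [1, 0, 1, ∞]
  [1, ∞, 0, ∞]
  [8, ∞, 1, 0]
Closure =
  [0, ∞, ∞, ∞]
  [1, 0, 1, ∞]
  [1, ∞, 0, ∞]
  [2, ∞, 1, 0]

This is the Floyd-Warshall all-pairs shortest-path computation. For each intermediate vertex k = 0, 1, …, 3, update dist[i][j] ← min(dist[i][j], dist[i][k] + dist[k][j]). The final matrix gives, for each (i, j), the minimum total weight of any directed path from i to j (possibly empty when i = j).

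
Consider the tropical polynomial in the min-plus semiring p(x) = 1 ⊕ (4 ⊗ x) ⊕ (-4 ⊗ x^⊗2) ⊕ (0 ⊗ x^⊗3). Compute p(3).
p(3) = 1

A tropical monomial a ⊗ x^⊗i evaluates to a + i · x. Evaluating each term at x = 3:
  Term 0 contributes 1 + 0 · 3 = 1
  Term 1 contributes 4 + 1 · 3 = 7
  Term 2 contributes -4 + 2 · 3 = 2
  Term 3 contributes 0 + 3 · 3 = 9
p(3) = ⊕ of these = min[1, 7, 2, 9] = 1.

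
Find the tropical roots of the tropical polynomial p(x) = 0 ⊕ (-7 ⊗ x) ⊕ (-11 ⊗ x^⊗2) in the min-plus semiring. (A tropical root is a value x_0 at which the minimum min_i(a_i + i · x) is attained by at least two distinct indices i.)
Roots: {4, 7}

Each tropical root is a break point of the lower envelope of the lines y = a_i + i · x (there are 3 lines, with slopes 0, 1, ..., 2). Only the lines that attain the minimum somewhere contribute to roots; other lines are dominated. Here the surviving (envelope) indices are i = 2, i = 1, i = 0.
Intersections between consecutive envelope lines give the roots: for adjacent envelope indices i < j the intersection is x = (a_i − a_j) / (j − i). Reading off the sorted break points: {4, 7}.
Verification: at each break x_0, at least two indices attain the minimum of min_i(a_i + i · x_0).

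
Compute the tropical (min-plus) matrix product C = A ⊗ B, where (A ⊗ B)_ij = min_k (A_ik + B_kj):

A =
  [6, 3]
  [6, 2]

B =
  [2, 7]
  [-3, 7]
A ⊗ B =
  [0, 10]
  [-1, 9]

Apply the min-plus product entry-by-entry:
  C[0][0] = min over k of (A[0][0] + B[0][0] = 6 + 2 = 8, A[0][1] + B[1][0] = 3 + -3 = 0) = 0 (attained at k = 1)
  C[0][1] = min over k of (A[0][0] + B[0][1] = 6 + 7 = 13, A[0][1] + B[1][1] = 3 + 7 = 10) = 10 (attained at k = 1)
  C[1][0] = min over k of (A[1][0] + B[0][0] = 6 + 2 = 8, A[1][1] + B[1][0] = 2 + -3 = -1) = -1 (attained at k = 1)
  C[1][1] = min over k of (A[1][0] + B[0][1] = 6 + 7 = 13, A[1][1] + B[1][1] = 2 + 7 = 9) = 9 (attained at k = 1)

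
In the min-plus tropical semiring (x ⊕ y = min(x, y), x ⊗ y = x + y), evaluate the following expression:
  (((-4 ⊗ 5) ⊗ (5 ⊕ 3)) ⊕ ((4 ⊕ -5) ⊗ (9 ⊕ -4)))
(((-4 ⊗ 5) ⊗ (5 ⊕ 3)) ⊕ ((4 ⊕ -5) ⊗ (9 ⊕ -4))) = -9

Expand innermost to outermost. Recall ⊕ takes the minimum of its arguments and ⊗ takes their sum. Working out the expression (((-4 ⊗ 5) ⊗ (5 ⊕ 3)) ⊕ ((4 ⊕ -5) ⊗ (9 ⊕ -4))) gives -9.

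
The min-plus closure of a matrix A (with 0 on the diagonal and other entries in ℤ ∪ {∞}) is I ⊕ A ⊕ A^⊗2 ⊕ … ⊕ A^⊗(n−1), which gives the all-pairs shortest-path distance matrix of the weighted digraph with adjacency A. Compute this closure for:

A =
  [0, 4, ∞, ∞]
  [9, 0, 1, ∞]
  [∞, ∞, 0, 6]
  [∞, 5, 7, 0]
Closure =
  [0, 4, 5, 11]
  [9, 0, 1, 7]
  [20, 11, 0, 6]
  [14, 5, 6, 0]

This is the Floyd-Warshall all-pairs shortest-path computation. For each intermediate vertex k = 0, 1, …, 3, update dist[i][j] ← min(dist[i][j], dist[i][k] + dist[k][j]). The final matrix gives, for each (i, j), the minimum total weight of any directed path from i to j (possibly empty when i = j).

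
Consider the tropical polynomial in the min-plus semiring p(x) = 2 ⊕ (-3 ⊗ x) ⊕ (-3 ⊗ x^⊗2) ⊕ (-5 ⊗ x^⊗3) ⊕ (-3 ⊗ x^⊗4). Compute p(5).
p(5) = 2

A tropical monomial a ⊗ x^⊗i evaluates to a + i · x. Evaluating each term at x = 5:
  Term 0 contributes 2 + 0 · 5 = 2
  Term 1 contributes -3 + 1 · 5 = 2
  Term 2 contributes -3 + 2 · 5 = 7
  Term 3 contributes -5 + 3 · 5 = 10
  Term 4 contributes -3 + 4 · 5 = 17
p(5) = ⊕ of these = min[2, 2, 7, 10, 17] = 2.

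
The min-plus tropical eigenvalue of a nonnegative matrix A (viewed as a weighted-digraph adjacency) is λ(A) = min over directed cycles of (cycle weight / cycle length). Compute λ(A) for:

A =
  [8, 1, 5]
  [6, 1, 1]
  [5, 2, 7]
λ(A) = 1

Enumerate directed cycles and compute their means (weight / length). Sample:
  cycle 0 → 0: weight = 8, length = 1, mean = 8/1 ≈ 8.000
  cycle 1 → 1: weight = 1, length = 1, mean = 1/1 ≈ 1.000
  cycle 2 → 2: weight = 7, length = 1, mean = 7/1 ≈ 7.000
  cycle 0 → 1 → 0: weight = 7, length = 2, mean = 7/2 ≈ 3.500
  cycle 0 → 2 → 0: weight = 10, length = 2, mean = 10/2 ≈ 5.000
  cycle 1 → 0 → 1: weight = 7, length = 2, mean = 7/2 ≈ 3.500
Minimum mean = 1.000, attained e.g. along the cycle 1 → 1 with weight 1 and length 1. So λ(A) = 1/1 = 1.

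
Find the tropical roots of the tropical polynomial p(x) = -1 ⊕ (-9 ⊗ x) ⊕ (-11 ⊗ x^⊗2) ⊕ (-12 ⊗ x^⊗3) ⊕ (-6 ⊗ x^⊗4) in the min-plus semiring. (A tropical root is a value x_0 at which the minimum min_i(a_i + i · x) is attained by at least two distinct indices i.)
Roots: {-6, 1, 2, 8}

Each tropical root is a break point of the lower envelope of the lines y = a_i + i · x (there are 5 lines, with slopes 0, 1, ..., 4). Only the lines that attain the minimum somewhere contribute to roots; other lines are dominated. Here the surviving (envelope) indices are i = 4, i = 3, i = 2, i = 1, i = 0.
Intersections between consecutive envelope lines give the roots: for adjacent envelope indices i < j the intersection is x = (a_i − a_j) / (j − i). Reading off the sorted break points: {-6, 1, 2, 8}.
Verification: at each break x_0, at least two indices attain the minimum of min_i(a_i + i · x_0).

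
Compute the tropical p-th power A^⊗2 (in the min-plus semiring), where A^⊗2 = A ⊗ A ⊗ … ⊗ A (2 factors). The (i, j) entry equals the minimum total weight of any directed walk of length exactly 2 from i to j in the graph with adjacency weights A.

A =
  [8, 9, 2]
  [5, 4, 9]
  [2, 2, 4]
A^⊗2 =
  [4, 4, 6]
  [9, 8, 7]
  [6, 6, 4]

Each entry (A^⊗2)_ij equals the minimum over all length-2 walks i = v_0 → v_1 → … → v_2 = j of Σ_t A[v_t][v_{t+1}]. For example, for (i, j) = (0, 2) we minimise over 3 possible intermediate vertex sequences; the minimum is 6, attained along the walk 0 → 2 → 2.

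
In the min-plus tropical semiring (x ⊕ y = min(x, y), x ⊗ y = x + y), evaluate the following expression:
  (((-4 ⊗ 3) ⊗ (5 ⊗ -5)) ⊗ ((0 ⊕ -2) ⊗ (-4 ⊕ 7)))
(((-4 ⊗ 3) ⊗ (5 ⊗ -5)) ⊗ ((0 ⊕ -2) ⊗ (-4 ⊕ 7))) = -7

Expand innermost to outermost. Recall ⊕ takes the minimum of its arguments and ⊗ takes their sum. Working out the expression (((-4 ⊗ 3) ⊗ (5 ⊗ -5)) ⊗ ((0 ⊕ -2) ⊗ (-4 ⊕ 7))) gives -7.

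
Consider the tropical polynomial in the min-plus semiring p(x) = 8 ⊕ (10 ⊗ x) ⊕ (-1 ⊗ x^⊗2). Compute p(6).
p(6) = 8

A tropical monomial a ⊗ x^⊗i evaluates to a + i · x. Evaluating each term at x = 6:
  Term 0 contributes 8 + 0 · 6 = 8
  Term 1 contributes 10 + 1 · 6 = 16
  Term 2 contributes -1 + 2 · 6 = 11
p(6) = ⊕ of these = min[8, 16, 11] = 8.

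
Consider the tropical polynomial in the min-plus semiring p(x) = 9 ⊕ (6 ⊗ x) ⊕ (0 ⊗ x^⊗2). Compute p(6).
p(6) = 9

A tropical monomial a ⊗ x^⊗i evaluates to a + i · x. Evaluating each term at x = 6:
  Term 0 contributes 9 + 0 · 6 = 9
  Term 1 contributes 6 + 1 · 6 = 12
  Term 2 contributes 0 + 2 · 6 = 12
p(6) = ⊕ of these = min[9, 12, 12] = 9.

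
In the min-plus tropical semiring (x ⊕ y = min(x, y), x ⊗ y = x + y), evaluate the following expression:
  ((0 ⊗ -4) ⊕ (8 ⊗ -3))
((0 ⊗ -4) ⊕ (8 ⊗ -3)) = -4

Expand innermost to outermost. Recall ⊕ takes the minimum of its arguments and ⊗ takes their sum. Working out the expression ((0 ⊗ -4) ⊕ (8 ⊗ -3)) gives -4.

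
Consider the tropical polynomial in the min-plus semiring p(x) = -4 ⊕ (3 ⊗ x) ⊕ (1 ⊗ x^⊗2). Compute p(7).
p(7) = -4

A tropical monomial a ⊗ x^⊗i evaluates to a + i · x. Evaluating each term at x = 7:
  Term 0 contributes -4 + 0 · 7 = -4
  Term 1 contributes 3 + 1 · 7 = 10
  Term 2 contributes 1 + 2 · 7 = 15
p(7) = ⊕ of these = min[-4, 10, 15] = -4.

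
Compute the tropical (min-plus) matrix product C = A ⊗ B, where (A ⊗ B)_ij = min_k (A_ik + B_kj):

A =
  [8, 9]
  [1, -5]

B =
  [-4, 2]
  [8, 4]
A ⊗ B =
  [4, 10]
  [-3, -1]

Apply the min-plus product entry-by-entry:
  C[0][0] = min over k of (A[0][0] + B[0][0] = 8 + -4 = 4, A[0][1] + B[1][0] = 9 + 8 = 17) = 4 (attained at k = 0)
  C[0][1] = min over k of (A[0][0] + B[0][1] = 8 + 2 = 10, A[0][1] + B[1][1] = 9 + 4 = 13) = 10 (attained at k = 0)
  C[1][0] = min over k of (A[1][0] + B[0][0] = 1 + -4 = -3, A[1][1] + B[1][0] = -5 + 8 = 3) = -3 (attained at k = 0)
  C[1][1] = min over k of (A[1][0] + B[0][1] = 1 + 2 = 3, A[1][1] + B[1][1] = -5 + 4 = -1) = -1 (attained at k = 1)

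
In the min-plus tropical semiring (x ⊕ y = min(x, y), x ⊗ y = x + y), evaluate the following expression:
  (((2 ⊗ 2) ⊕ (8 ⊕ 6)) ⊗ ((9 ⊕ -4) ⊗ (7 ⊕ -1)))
(((2 ⊗ 2) ⊕ (8 ⊕ 6)) ⊗ ((9 ⊕ -4) ⊗ (7 ⊕ -1))) = -1

Expand innermost to outermost. Recall ⊕ takes the minimum of its arguments and ⊗ takes their sum. Working out the expression (((2 ⊗ 2) ⊕ (8 ⊕ 6)) ⊗ ((9 ⊕ -4) ⊗ (7 ⊕ -1))) gives -1.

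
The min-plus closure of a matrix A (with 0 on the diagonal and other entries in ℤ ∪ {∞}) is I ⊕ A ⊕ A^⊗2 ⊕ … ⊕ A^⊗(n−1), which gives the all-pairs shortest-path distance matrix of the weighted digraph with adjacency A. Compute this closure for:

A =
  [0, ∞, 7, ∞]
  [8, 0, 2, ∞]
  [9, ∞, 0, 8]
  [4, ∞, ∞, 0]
Closure =
  [0, ∞, 7, 15]
  [8, 0, 2, 10]
  [9, ∞, 0, 8]
  [4, ∞, 11, 0]

This is the Floyd-Warshall all-pairs shortest-path computation. For each intermediate vertex k = 0, 1, …, 3, update dist[i][j] ← min(dist[i][j], dist[i][k] + dist[k][j]). The final matrix gives, for each (i, j), the minimum total weight of any directed path from i to j (possibly empty when i = j).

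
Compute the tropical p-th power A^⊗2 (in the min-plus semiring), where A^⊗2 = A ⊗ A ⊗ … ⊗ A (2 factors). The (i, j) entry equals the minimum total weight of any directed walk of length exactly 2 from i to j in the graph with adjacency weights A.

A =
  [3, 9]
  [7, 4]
A^⊗2 =
  [6, 12]
  [10, 8]

Each entry (A^⊗2)_ij equals the minimum over all length-2 walks i = v_0 → v_1 → … → v_2 = j of Σ_t A[v_t][v_{t+1}]. For example, for (i, j) = (0, 1) we minimise over 2 possible intermediate vertex sequences; the minimum is 12, attained along the walk 0 → 0 → 1.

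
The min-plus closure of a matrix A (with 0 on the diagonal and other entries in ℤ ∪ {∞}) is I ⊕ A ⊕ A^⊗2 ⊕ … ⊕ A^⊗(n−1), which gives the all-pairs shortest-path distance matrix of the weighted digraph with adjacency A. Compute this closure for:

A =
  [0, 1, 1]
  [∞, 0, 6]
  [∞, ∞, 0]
Closure =
  [0, 1, 1]
  [∞, 0, 6]
  [∞, ∞, 0]

This is the Floyd-Warshall all-pairs shortest-path computation. For each intermediate vertex k = 0, 1, …, 2, update dist[i][j] ← min(dist[i][j], dist[i][k] + dist[k][j]). The final matrix gives, for each (i, j), the minimum total weight of any directed path from i to j (possibly empty when i = j).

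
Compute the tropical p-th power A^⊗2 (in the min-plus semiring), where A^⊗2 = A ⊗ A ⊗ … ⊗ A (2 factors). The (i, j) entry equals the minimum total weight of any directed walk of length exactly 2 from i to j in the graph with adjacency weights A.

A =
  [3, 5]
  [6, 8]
A^⊗2 =
  [6, 8]
  [9, 11]

Each entry (A^⊗2)_ij equals the minimum over all length-2 walks i = v_0 → v_1 → … → v_2 = j of Σ_t A[v_t][v_{t+1}]. For example, for (i, j) = (0, 1) we minimise over 2 possible intermediate vertex sequences; the minimum is 8, attained along the walk 0 → 0 → 1.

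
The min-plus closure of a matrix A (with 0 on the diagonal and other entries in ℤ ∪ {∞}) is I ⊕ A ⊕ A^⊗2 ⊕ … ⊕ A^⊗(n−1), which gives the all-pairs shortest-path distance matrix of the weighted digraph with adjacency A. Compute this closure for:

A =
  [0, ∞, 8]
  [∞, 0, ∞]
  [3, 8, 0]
Closure =
  [0, 16, 8]
  [∞, 0, ∞]
  [3, 8, 0]

This is the Floyd-Warshall all-pairs shortest-path computation. For each intermediate vertex k = 0, 1, …, 2, update dist[i][j] ← min(dist[i][j], dist[i][k] + dist[k][j]). The final matrix gives, for each (i, j), the minimum total weight of any directed path from i to j (possibly empty when i = j).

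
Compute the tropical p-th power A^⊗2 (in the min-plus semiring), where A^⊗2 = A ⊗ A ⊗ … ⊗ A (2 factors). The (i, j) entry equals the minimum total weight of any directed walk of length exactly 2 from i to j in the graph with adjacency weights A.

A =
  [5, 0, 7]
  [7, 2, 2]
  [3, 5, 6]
A^⊗2 =
  [7, 2, 2]
  [5, 4, 4]
  [8, 3, 7]

Each entry (A^⊗2)_ij equals the minimum over all length-2 walks i = v_0 → v_1 → … → v_2 = j of Σ_t A[v_t][v_{t+1}]. For example, for (i, j) = (0, 2) we minimise over 3 possible intermediate vertex sequences; the minimum is 2, attained along the walk 0 → 1 → 2.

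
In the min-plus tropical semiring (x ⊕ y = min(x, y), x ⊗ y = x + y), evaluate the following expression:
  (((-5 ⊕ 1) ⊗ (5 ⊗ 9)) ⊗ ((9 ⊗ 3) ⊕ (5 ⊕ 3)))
(((-5 ⊕ 1) ⊗ (5 ⊗ 9)) ⊗ ((9 ⊗ 3) ⊕ (5 ⊕ 3))) = 12

Expand innermost to outermost. Recall ⊕ takes the minimum of its arguments and ⊗ takes their sum. Working out the expression (((-5 ⊕ 1) ⊗ (5 ⊗ 9)) ⊗ ((9 ⊗ 3) ⊕ (5 ⊕ 3))) gives 12.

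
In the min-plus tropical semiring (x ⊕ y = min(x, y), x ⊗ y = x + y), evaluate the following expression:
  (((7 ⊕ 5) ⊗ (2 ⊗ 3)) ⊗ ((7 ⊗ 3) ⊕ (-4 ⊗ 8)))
(((7 ⊕ 5) ⊗ (2 ⊗ 3)) ⊗ ((7 ⊗ 3) ⊕ (-4 ⊗ 8))) = 14

Expand innermost to outermost. Recall ⊕ takes the minimum of its arguments and ⊗ takes their sum. Working out the expression (((7 ⊕ 5) ⊗ (2 ⊗ 3)) ⊗ ((7 ⊗ 3) ⊕ (-4 ⊗ 8))) gives 14.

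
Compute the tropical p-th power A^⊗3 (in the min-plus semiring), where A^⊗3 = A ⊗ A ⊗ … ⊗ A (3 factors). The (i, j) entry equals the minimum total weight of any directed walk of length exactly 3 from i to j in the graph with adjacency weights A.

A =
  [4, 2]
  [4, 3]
A^⊗3 =
  [9, 8]
  [10, 9]

Each entry (A^⊗3)_ij equals the minimum over all length-3 walks i = v_0 → v_1 → … → v_3 = j of Σ_t A[v_t][v_{t+1}]. For example, for (i, j) = (0, 1) we minimise over 4 possible intermediate vertex sequences; the minimum is 8, attained along the walk 0 → 1 → 0 → 1.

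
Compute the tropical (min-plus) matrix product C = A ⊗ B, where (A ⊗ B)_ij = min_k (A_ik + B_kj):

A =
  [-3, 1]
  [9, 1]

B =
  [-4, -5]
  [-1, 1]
A ⊗ B =
  [-7, -8]
  [0, 2]

Apply the min-plus product entry-by-entry:
  C[0][0] = min over k of (A[0][0] + B[0][0] = -3 + -4 = -7, A[0][1] + B[1][0] = 1 + -1 = 0) = -7 (attained at k = 0)
  C[0][1] = min over k of (A[0][0] + B[0][1] = -3 + -5 = -8, A[0][1] + B[1][1] = 1 + 1 = 2) = -8 (attained at k = 0)
  C[1][0] = min over k of (A[1][0] + B[0][0] = 9 + -4 = 5, A[1][1] + B[1][0] = 1 + -1 = 0) = 0 (attained at k = 1)
  C[1][1] = min over k of (A[1][0] + B[0][1] = 9 + -5 = 4, A[1][1] + B[1][1] = 1 + 1 = 2) = 2 (attained at k = 1)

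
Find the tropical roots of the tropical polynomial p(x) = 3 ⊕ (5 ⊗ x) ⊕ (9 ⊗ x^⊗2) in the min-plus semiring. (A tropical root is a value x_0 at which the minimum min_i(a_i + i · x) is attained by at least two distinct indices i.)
Roots: {-4, -2}

Each tropical root is a break point of the lower envelope of the lines y = a_i + i · x (there are 3 lines, with slopes 0, 1, ..., 2). Only the lines that attain the minimum somewhere contribute to roots; other lines are dominated. Here the surviving (envelope) indices are i = 2, i = 1, i = 0.
Intersections between consecutive envelope lines give the roots: for adjacent envelope indices i < j the intersection is x = (a_i − a_j) / (j − i). Reading off the sorted break points: {-4, -2}.
Verification: at each break x_0, at least two indices attain the minimum of min_i(a_i + i · x_0).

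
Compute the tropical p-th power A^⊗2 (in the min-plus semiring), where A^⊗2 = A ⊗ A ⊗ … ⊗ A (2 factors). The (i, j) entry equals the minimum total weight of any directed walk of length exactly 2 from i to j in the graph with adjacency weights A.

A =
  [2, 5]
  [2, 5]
A^⊗2 =
  [4, 7]
  [4, 7]

Each entry (A^⊗2)_ij equals the minimum over all length-2 walks i = v_0 → v_1 → … → v_2 = j of Σ_t A[v_t][v_{t+1}]. For example, for (i, j) = (0, 1) we minimise over 2 possible intermediate vertex sequences; the minimum is 7, attained along the walk 0 → 0 → 1.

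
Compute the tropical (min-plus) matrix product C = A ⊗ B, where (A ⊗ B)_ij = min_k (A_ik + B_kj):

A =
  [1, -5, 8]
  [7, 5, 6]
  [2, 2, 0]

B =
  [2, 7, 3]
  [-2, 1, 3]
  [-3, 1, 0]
A ⊗ B =
  [-7, -4, -2]
  [3, 6, 6]
  [-3, 1, 0]

Apply the min-plus product entry-by-entry:
  C[0][0] = min over k of (A[0][0] + B[0][0] = 1 + 2 = 3, A[0][1] + B[1][0] = -5 + -2 = -7, A[0][2] + B[2][0] = 8 + -3 = 5) = -7 (attained at k = 1)
  C[0][1] = min over k of (A[0][0] + B[0][1] = 1 + 7 = 8, A[0][1] + B[1][1] = -5 + 1 = -4, A[0][2] + B[2][1] = 8 + 1 = 9) = -4 (attained at k = 1)
  C[0][2] = min over k of (A[0][0] + B[0][2] = 1 + 3 = 4, A[0][1] + B[1][2] = -5 + 3 = -2, A[0][2] + B[2][2] = 8 + 0 = 8) = -2 (attained at k = 1)
  C[1][0] = min over k of (A[1][0] + B[0][0] = 7 + 2 = 9, A[1][1] + B[1][0] = 5 + -2 = 3, A[1][2] + B[2][0] = 6 + -3 = 3) = 3 (attained at k = 1)
  C[1][1] = min over k of (A[1][0] + B[0][1] = 7 + 7 = 14, A[1][1] + B[1][1] = 5 + 1 = 6, A[1][2] + B[2][1] = 6 + 1 = 7) = 6 (attained at k = 1)
  C[1][2] = min over k of (A[1][0] + B[0][2] = 7 + 3 = 10, A[1][1] + B[1][2] = 5 + 3 = 8, A[1][2] + B[2][2] = 6 + 0 = 6) = 6 (attained at k = 2)
  C[2][0] = min over k of (A[2][0] + B[0][0] = 2 + 2 = 4, A[2][1] + B[1][0] = 2 + -2 = 0, A[2][2] + B[2][0] = 0 + -3 = -3) = -3 (attained at k = 2)
  C[2][1] = min over k of (A[2][0] + B[0][1] = 2 + 7 = 9, A[2][1] + B[1][1] = 2 + 1 = 3, A[2][2] + B[2][1] = 0 + 1 = 1) = 1 (attained at k = 2)
  C[2][2] = min over k of (A[2][0] + B[0][2] = 2 + 3 = 5, A[2][1] + B[1][2] = 2 + 3 = 5, A[2][2] + B[2][2] = 0 + 0 = 0) = 0 (attained at k = 2)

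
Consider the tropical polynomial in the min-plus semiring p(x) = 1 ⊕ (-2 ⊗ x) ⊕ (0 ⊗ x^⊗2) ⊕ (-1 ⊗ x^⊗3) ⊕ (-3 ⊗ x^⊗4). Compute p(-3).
p(-3) = -15

A tropical monomial a ⊗ x^⊗i evaluates to a + i · x. Evaluating each term at x = -3:
  Term 0 contributes 1 + 0 · -3 = 1
  Term 1 contributes -2 + 1 · -3 = -5
  Term 2 contributes 0 + 2 · -3 = -6
  Term 3 contributes -1 + 3 · -3 = -10
  Term 4 contributes -3 + 4 · -3 = -15
p(-3) = ⊕ of these = min[1, -5, -6, -10, -15] = -15.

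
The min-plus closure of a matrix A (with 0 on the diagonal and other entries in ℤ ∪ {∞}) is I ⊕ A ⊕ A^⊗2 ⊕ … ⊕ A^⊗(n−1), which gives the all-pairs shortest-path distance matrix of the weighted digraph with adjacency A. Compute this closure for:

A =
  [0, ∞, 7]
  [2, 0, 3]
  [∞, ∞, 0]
Closure =
  [0, ∞, 7]
  [2, 0, 3]
  [∞, ∞, 0]

This is the Floyd-Warshall all-pairs shortest-path computation. For each intermediate vertex k = 0, 1, …, 2, update dist[i][j] ← min(dist[i][j], dist[i][k] + dist[k][j]). The final matrix gives, for each (i, j), the minimum total weight of any directed path from i to j (possibly empty when i = j).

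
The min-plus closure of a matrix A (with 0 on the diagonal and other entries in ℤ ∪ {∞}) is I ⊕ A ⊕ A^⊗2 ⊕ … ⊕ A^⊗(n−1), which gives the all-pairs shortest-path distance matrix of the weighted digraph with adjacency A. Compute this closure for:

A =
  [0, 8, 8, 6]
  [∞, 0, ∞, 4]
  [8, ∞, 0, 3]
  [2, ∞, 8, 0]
Closure =
  [0, 8, 8, 6]
  [6, 0, 12, 4]
  [5, 13, 0, 3]
  [2, 10, 8, 0]

This is the Floyd-Warshall all-pairs shortest-path computation. For each intermediate vertex k = 0, 1, …, 3, update dist[i][j] ← min(dist[i][j], dist[i][k] + dist[k][j]). The final matrix gives, for each (i, j), the minimum total weight of any directed path from i to j (possibly empty when i = j).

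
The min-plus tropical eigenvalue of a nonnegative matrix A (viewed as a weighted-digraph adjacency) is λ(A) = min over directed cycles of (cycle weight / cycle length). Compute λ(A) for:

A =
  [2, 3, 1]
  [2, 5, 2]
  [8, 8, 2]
λ(A) = 2

Enumerate directed cycles and compute their means (weight / length). Sample:
  cycle 0 → 0: weight = 2, length = 1, mean = 2/1 ≈ 2.000
  cycle 1 → 1: weight = 5, length = 1, mean = 5/1 ≈ 5.000
  cycle 2 → 2: weight = 2, length = 1, mean = 2/1 ≈ 2.000
  cycle 0 → 1 → 0: weight = 5, length = 2, mean = 5/2 ≈ 2.500
  cycle 0 → 2 → 0: weight = 9, length = 2, mean = 9/2 ≈ 4.500
  cycle 1 → 0 → 1: weight = 5, length = 2, mean = 5/2 ≈ 2.500
Minimum mean = 2.000, attained e.g. along the cycle 0 → 0 with weight 2 and length 1. So λ(A) = 2/1 = 2.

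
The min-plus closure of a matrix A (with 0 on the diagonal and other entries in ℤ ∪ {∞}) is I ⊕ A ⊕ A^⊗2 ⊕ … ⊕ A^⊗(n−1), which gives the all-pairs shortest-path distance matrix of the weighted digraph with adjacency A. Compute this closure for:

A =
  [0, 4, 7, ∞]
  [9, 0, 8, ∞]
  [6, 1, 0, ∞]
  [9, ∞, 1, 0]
Closure =
  [0, 4, 7, ∞]
  [9, 0, 8, ∞]
  [6, 1, 0, ∞]
  [7, 2, 1, 0]

This is the Floyd-Warshall all-pairs shortest-path computation. For each intermediate vertex k = 0, 1, …, 3, update dist[i][j] ← min(dist[i][j], dist[i][k] + dist[k][j]). The final matrix gives, for each (i, j), the minimum total weight of any directed path from i to j (possibly empty when i = j).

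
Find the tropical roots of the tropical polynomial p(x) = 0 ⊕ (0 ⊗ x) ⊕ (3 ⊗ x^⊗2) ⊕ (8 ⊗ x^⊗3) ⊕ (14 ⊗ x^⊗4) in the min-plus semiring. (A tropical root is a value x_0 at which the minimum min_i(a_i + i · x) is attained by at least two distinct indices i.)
Roots: {-6, -5, -3, 0}

Each tropical root is a break point of the lower envelope of the lines y = a_i + i · x (there are 5 lines, with slopes 0, 1, ..., 4). Only the lines that attain the minimum somewhere contribute to roots; other lines are dominated. Here the surviving (envelope) indices are i = 4, i = 3, i = 2, i = 1, i = 0.
Intersections between consecutive envelope lines give the roots: for adjacent envelope indices i < j the intersection is x = (a_i − a_j) / (j − i). Reading off the sorted break points: {-6, -5, -3, 0}.
Verification: at each break x_0, at least two indices attain the minimum of min_i(a_i + i · x_0).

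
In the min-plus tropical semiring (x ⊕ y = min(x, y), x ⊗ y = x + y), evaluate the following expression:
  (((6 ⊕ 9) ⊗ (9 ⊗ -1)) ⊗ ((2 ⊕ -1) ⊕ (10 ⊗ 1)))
(((6 ⊕ 9) ⊗ (9 ⊗ -1)) ⊗ ((2 ⊕ -1) ⊕ (10 ⊗ 1))) = 13

Expand innermost to outermost. Recall ⊕ takes the minimum of its arguments and ⊗ takes their sum. Working out the expression (((6 ⊕ 9) ⊗ (9 ⊗ -1)) ⊗ ((2 ⊕ -1) ⊕ (10 ⊗ 1))) gives 13.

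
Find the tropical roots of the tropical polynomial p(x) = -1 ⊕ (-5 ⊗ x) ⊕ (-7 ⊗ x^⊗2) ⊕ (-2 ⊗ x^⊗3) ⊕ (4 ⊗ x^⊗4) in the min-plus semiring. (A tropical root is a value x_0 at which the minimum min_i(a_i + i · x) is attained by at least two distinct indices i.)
Roots: {-6, -5, 2, 4}

Each tropical root is a break point of the lower envelope of the lines y = a_i + i · x (there are 5 lines, with slopes 0, 1, ..., 4). Only the lines that attain the minimum somewhere contribute to roots; other lines are dominated. Here the surviving (envelope) indices are i = 4, i = 3, i = 2, i = 1, i = 0.
Intersections between consecutive envelope lines give the roots: for adjacent envelope indices i < j the intersection is x = (a_i − a_j) / (j − i). Reading off the sorted break points: {-6, -5, 2, 4}.
Verification: at each break x_0, at least two indices attain the minimum of min_i(a_i + i · x_0).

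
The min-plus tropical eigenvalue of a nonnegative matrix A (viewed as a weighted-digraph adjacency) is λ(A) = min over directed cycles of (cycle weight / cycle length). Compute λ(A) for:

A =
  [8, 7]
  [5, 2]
λ(A) = 2

Enumerate directed cycles and compute their means (weight / length). Sample:
  cycle 0 → 0: weight = 8, length = 1, mean = 8/1 ≈ 8.000
  cycle 1 → 1: weight = 2, length = 1, mean = 2/1 ≈ 2.000
  cycle 0 → 1 → 0: weight = 12, length = 2, mean = 12/2 ≈ 6.000
  cycle 1 → 0 → 1: weight = 12, length = 2, mean = 12/2 ≈ 6.000
Minimum mean = 2.000, attained e.g. along the cycle 1 → 1 with weight 2 and length 1. So λ(A) = 2/1 = 2.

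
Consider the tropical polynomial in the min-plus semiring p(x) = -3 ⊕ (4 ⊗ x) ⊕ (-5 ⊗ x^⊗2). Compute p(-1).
p(-1) = -7

A tropical monomial a ⊗ x^⊗i evaluates to a + i · x. Evaluating each term at x = -1:
  Term 0 contributes -3 + 0 · -1 = -3
  Term 1 contributes 4 + 1 · -1 = 3
  Term 2 contributes -5 + 2 · -1 = -7
p(-1) = ⊕ of these = min[-3, 3, -7] = -7.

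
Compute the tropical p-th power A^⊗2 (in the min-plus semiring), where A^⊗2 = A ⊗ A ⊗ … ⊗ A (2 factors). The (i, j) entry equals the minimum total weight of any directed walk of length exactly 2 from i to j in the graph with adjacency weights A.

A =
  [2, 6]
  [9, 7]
A^⊗2 =
  [4, 8]
  [11, 14]

Each entry (A^⊗2)_ij equals the minimum over all length-2 walks i = v_0 → v_1 → … → v_2 = j of Σ_t A[v_t][v_{t+1}]. For example, for (i, j) = (0, 1) we minimise over 2 possible intermediate vertex sequences; the minimum is 8, attained along the walk 0 → 0 → 1.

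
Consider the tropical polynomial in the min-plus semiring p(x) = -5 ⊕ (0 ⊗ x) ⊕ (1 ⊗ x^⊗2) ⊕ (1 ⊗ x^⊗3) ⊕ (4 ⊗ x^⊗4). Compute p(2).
p(2) = -5

A tropical monomial a ⊗ x^⊗i evaluates to a + i · x. Evaluating each term at x = 2:
  Term 0 contributes -5 + 0 · 2 = -5
  Term 1 contributes 0 + 1 · 2 = 2
  Term 2 contributes 1 + 2 · 2 = 5
  Term 3 contributes 1 + 3 · 2 = 7
  Term 4 contributes 4 + 4 · 2 = 12
p(2) = ⊕ of these = min[-5, 2, 5, 7, 12] = -5.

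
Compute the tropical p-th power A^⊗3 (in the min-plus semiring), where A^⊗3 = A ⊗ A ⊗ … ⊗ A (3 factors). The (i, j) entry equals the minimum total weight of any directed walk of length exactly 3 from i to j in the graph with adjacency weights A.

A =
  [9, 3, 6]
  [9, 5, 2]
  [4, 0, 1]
A^⊗3 =
  [9, 5, 6]
  [7, 3, 4]
  [6, 2, 3]

Each entry (A^⊗3)_ij equals the minimum over all length-3 walks i = v_0 → v_1 → … → v_3 = j of Σ_t A[v_t][v_{t+1}]. For example, for (i, j) = (0, 2) we minimise over 9 possible intermediate vertex sequences; the minimum is 6, attained along the walk 0 → 1 → 2 → 2.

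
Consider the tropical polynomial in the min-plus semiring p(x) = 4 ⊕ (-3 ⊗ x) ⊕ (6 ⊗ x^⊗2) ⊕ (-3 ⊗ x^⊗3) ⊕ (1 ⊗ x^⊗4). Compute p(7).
p(7) = 4

A tropical monomial a ⊗ x^⊗i evaluates to a + i · x. Evaluating each term at x = 7:
  Term 0 contributes 4 + 0 · 7 = 4
  Term 1 contributes -3 + 1 · 7 = 4
  Term 2 contributes 6 + 2 · 7 = 20
  Term 3 contributes -3 + 3 · 7 = 18
  Term 4 contributes 1 + 4 · 7 = 29
p(7) = ⊕ of these = min[4, 4, 20, 18, 29] = 4.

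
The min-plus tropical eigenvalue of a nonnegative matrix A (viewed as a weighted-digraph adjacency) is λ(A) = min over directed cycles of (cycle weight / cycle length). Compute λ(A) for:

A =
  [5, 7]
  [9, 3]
λ(A) = 3

Enumerate directed cycles and compute their means (weight / length). Sample:
  cycle 0 → 0: weight = 5, length = 1, mean = 5/1 ≈ 5.000
  cycle 1 → 1: weight = 3, length = 1, mean = 3/1 ≈ 3.000
  cycle 0 → 1 → 0: weight = 16, length = 2, mean = 16/2 ≈ 8.000
  cycle 1 → 0 → 1: weight = 16, length = 2, mean = 16/2 ≈ 8.000
Minimum mean = 3.000, attained e.g. along the cycle 1 → 1 with weight 3 and length 1. So λ(A) = 3/1 = 3.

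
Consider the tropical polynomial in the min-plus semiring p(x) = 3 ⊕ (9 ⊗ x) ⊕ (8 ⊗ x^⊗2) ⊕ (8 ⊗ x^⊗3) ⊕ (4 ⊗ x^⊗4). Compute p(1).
p(1) = 3

A tropical monomial a ⊗ x^⊗i evaluates to a + i · x. Evaluating each term at x = 1:
  Term 0 contributes 3 + 0 · 1 = 3
  Term 1 contributes 9 + 1 · 1 = 10
  Term 2 contributes 8 + 2 · 1 = 10
  Term 3 contributes 8 + 3 · 1 = 11
  Term 4 contributes 4 + 4 · 1 = 8
p(1) = ⊕ of these = min[3, 10, 10, 11, 8] = 3.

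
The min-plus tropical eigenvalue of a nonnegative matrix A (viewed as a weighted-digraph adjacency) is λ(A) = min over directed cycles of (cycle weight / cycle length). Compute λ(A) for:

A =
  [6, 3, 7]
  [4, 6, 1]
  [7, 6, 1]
λ(A) = 1

Enumerate directed cycles and compute their means (weight / length). Sample:
  cycle 0 → 0: weight = 6, length = 1, mean = 6/1 ≈ 6.000
  cycle 1 → 1: weight = 6, length = 1, mean = 6/1 ≈ 6.000
  cycle 2 → 2: weight = 1, length = 1, mean = 1/1 ≈ 1.000
  cycle 0 → 1 → 0: weight = 7, length = 2, mean = 7/2 ≈ 3.500
  cycle 0 → 2 → 0: weight = 14, length = 2, mean = 14/2 ≈ 7.000
  cycle 1 → 0 → 1: weight = 7, length = 2, mean = 7/2 ≈ 3.500
Minimum mean = 1.000, attained e.g. along the cycle 2 → 2 with weight 1 and length 1. So λ(A) = 1/1 = 1.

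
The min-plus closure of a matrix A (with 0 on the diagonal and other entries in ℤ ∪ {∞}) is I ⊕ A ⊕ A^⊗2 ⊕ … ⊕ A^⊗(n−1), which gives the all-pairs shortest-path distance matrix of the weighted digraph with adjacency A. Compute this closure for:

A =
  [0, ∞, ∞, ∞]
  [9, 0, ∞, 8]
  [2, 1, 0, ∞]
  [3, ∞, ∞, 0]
Closure =
  [0, ∞, ∞, ∞]
  [9, 0, ∞, 8]
  [2, 1, 0, 9]
  [3, ∞, ∞, 0]

This is the Floyd-Warshall all-pairs shortest-path computation. For each intermediate vertex k = 0, 1, …, 3, update dist[i][j] ← min(dist[i][j], dist[i][k] + dist[k][j]). The final matrix gives, for each (i, j), the minimum total weight of any directed path from i to j (possibly empty when i = j).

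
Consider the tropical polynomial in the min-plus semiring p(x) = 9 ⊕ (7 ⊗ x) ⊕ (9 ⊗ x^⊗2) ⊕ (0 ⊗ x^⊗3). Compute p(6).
p(6) = 9

A tropical monomial a ⊗ x^⊗i evaluates to a + i · x. Evaluating each term at x = 6:
  Term 0 contributes 9 + 0 · 6 = 9
  Term 1 contributes 7 + 1 · 6 = 13
  Term 2 contributes 9 + 2 · 6 = 21
  Term 3 contributes 0 + 3 · 6 = 18
p(6) = ⊕ of these = min[9, 13, 21, 18] = 9.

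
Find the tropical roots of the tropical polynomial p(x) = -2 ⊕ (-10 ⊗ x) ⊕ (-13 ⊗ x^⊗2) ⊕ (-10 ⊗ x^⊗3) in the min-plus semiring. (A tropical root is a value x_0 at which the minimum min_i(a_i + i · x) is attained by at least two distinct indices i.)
Roots: {-3, 3, 8}

Each tropical root is a break point of the lower envelope of the lines y = a_i + i · x (there are 4 lines, with slopes 0, 1, ..., 3). Only the lines that attain the minimum somewhere contribute to roots; other lines are dominated. Here the surviving (envelope) indices are i = 3, i = 2, i = 1, i = 0.
Intersections between consecutive envelope lines give the roots: for adjacent envelope indices i < j the intersection is x = (a_i − a_j) / (j − i). Reading off the sorted break points: {-3, 3, 8}.
Verification: at each break x_0, at least two indices attain the minimum of min_i(a_i + i · x_0).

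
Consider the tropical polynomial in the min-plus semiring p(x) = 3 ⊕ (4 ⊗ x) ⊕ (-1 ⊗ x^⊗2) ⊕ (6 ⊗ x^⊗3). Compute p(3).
p(3) = 3

A tropical monomial a ⊗ x^⊗i evaluates to a + i · x. Evaluating each term at x = 3:
  Term 0 contributes 3 + 0 · 3 = 3
  Term 1 contributes 4 + 1 · 3 = 7
  Term 2 contributes -1 + 2 · 3 = 5
  Term 3 contributes 6 + 3 · 3 = 15
p(3) = ⊕ of these = min[3, 7, 5, 15] = 3.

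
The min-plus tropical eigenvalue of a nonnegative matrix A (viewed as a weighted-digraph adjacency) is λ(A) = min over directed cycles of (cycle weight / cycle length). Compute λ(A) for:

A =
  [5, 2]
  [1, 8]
λ(A) = 3/2

Enumerate directed cycles and compute their means (weight / length). Sample:
  cycle 0 → 0: weight = 5, length = 1, mean = 5/1 ≈ 5.000
  cycle 1 → 1: weight = 8, length = 1, mean = 8/1 ≈ 8.000
  cycle 0 → 1 → 0: weight = 3, length = 2, mean = 3/2 ≈ 1.500
  cycle 1 → 0 → 1: weight = 3, length = 2, mean = 3/2 ≈ 1.500
Minimum mean = 1.500, attained e.g. along the cycle 0 → 1 → 0 with weight 3 and length 2. So λ(A) = 3/2 = 3/2.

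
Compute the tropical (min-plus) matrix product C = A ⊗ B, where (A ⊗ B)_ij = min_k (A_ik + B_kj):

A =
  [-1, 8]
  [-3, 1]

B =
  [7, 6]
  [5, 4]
A ⊗ B =
  [6, 5]
  [4, 3]

Apply the min-plus product entry-by-entry:
  C[0][0] = min over k of (A[0][0] + B[0][0] = -1 + 7 = 6, A[0][1] + B[1][0] = 8 + 5 = 13) = 6 (attained at k = 0)
  C[0][1] = min over k of (A[0][0] + B[0][1] = -1 + 6 = 5, A[0][1] + B[1][1] = 8 + 4 = 12) = 5 (attained at k = 0)
  C[1][0] = min over k of (A[1][0] + B[0][0] = -3 + 7 = 4, A[1][1] + B[1][0] = 1 + 5 = 6) = 4 (attained at k = 0)
  C[1][1] = min over k of (A[1][0] + B[0][1] = -3 + 6 = 3, A[1][1] + B[1][1] = 1 + 4 = 5) = 3 (attained at k = 0)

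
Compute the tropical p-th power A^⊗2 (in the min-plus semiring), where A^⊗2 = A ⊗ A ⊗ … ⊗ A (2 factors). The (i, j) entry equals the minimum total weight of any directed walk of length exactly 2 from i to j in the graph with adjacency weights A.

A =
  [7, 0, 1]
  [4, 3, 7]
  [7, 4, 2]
A^⊗2 =
  [4, 3, 3]
  [7, 4, 5]
  [8, 6, 4]

Each entry (A^⊗2)_ij equals the minimum over all length-2 walks i = v_0 → v_1 → … → v_2 = j of Σ_t A[v_t][v_{t+1}]. For example, for (i, j) = (0, 2) we minimise over 3 possible intermediate vertex sequences; the minimum is 3, attained along the walk 0 → 2 → 2.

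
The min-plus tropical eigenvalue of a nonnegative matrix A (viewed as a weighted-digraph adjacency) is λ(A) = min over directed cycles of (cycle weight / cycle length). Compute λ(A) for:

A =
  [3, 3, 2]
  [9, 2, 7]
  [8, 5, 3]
λ(A) = 2

Enumerate directed cycles and compute their means (weight / length). Sample:
  cycle 0 → 0: weight = 3, length = 1, mean = 3/1 ≈ 3.000
  cycle 1 → 1: weight = 2, length = 1, mean = 2/1 ≈ 2.000
  cycle 2 → 2: weight = 3, length = 1, mean = 3/1 ≈ 3.000
  cycle 0 → 1 → 0: weight = 12, length = 2, mean = 12/2 ≈ 6.000
  cycle 0 → 2 → 0: weight = 10, length = 2, mean = 10/2 ≈ 5.000
  cycle 1 → 0 → 1: weight = 12, length = 2, mean = 12/2 ≈ 6.000
Minimum mean = 2.000, attained e.g. along the cycle 1 → 1 with weight 2 and length 1. So λ(A) = 2/1 = 2.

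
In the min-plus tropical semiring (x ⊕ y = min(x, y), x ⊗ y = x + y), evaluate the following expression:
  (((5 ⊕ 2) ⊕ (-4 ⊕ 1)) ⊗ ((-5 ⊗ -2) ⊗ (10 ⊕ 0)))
(((5 ⊕ 2) ⊕ (-4 ⊕ 1)) ⊗ ((-5 ⊗ -2) ⊗ (10 ⊕ 0))) = -11

Expand innermost to outermost. Recall ⊕ takes the minimum of its arguments and ⊗ takes their sum. Working out the expression (((5 ⊕ 2) ⊕ (-4 ⊕ 1)) ⊗ ((-5 ⊗ -2) ⊗ (10 ⊕ 0))) gives -11.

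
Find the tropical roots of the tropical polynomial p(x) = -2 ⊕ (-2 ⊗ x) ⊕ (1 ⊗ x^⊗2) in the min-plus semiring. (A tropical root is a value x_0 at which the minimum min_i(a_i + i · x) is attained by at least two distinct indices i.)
Roots: {-3, 0}

Each tropical root is a break point of the lower envelope of the lines y = a_i + i · x (there are 3 lines, with slopes 0, 1, ..., 2). Only the lines that attain the minimum somewhere contribute to roots; other lines are dominated. Here the surviving (envelope) indices are i = 2, i = 1, i = 0.
Intersections between consecutive envelope lines give the roots: for adjacent envelope indices i < j the intersection is x = (a_i − a_j) / (j − i). Reading off the sorted break points: {-3, 0}.
Verification: at each break x_0, at least two indices attain the minimum of min_i(a_i + i · x_0).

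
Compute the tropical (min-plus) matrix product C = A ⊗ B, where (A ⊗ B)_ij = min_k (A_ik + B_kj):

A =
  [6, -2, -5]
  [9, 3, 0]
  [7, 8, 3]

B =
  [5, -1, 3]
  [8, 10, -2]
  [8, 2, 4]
A ⊗ B =
  [3, -3, -4]
  [8, 2, 1]
  [11, 5, 6]

Apply the min-plus product entry-by-entry:
  C[0][0] = min over k of (A[0][0] + B[0][0] = 6 + 5 = 11, A[0][1] + B[1][0] = -2 + 8 = 6, A[0][2] + B[2][0] = -5 + 8 = 3) = 3 (attained at k = 2)
  C[0][1] = min over k of (A[0][0] + B[0][1] = 6 + -1 = 5, A[0][1] + B[1][1] = -2 + 10 = 8, A[0][2] + B[2][1] = -5 + 2 = -3) = -3 (attained at k = 2)
  C[0][2] = min over k of (A[0][0] + B[0][2] = 6 + 3 = 9, A[0][1] + B[1][2] = -2 + -2 = -4, A[0][2] + B[2][2] = -5 + 4 = -1) = -4 (attained at k = 1)
  C[1][0] = min over k of (A[1][0] + B[0][0] = 9 + 5 = 14, A[1][1] + B[1][0] = 3 + 8 = 11, A[1][2] + B[2][0] = 0 + 8 = 8) = 8 (attained at k = 2)
  C[1][1] = min over k of (A[1][0] + B[0][1] = 9 + -1 = 8, A[1][1] + B[1][1] = 3 + 10 = 13, A[1][2] + B[2][1] = 0 + 2 = 2) = 2 (attained at k = 2)
  C[1][2] = min over k of (A[1][0] + B[0][2] = 9 + 3 = 12, A[1][1] + B[1][2] = 3 + -2 = 1, A[1][2] + B[2][2] = 0 + 4 = 4) = 1 (attained at k = 1)
  C[2][0] = min over k of (A[2][0] + B[0][0] = 7 + 5 = 12, A[2][1] + B[1][0] = 8 + 8 = 16, A[2][2] + B[2][0] = 3 + 8 = 11) = 11 (attained at k = 2)
  C[2][1] = min over k of (A[2][0] + B[0][1] = 7 + -1 = 6, A[2][1] + B[1][1] = 8 + 10 = 18, A[2][2] + B[2][1] = 3 + 2 = 5) = 5 (attained at k = 2)
  C[2][2] = min over k of (A[2][0] + B[0][2] = 7 + 3 = 10, A[2][1] + B[1][2] = 8 + -2 = 6, A[2][2] + B[2][2] = 3 + 4 = 7) = 6 (attained at k = 1)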